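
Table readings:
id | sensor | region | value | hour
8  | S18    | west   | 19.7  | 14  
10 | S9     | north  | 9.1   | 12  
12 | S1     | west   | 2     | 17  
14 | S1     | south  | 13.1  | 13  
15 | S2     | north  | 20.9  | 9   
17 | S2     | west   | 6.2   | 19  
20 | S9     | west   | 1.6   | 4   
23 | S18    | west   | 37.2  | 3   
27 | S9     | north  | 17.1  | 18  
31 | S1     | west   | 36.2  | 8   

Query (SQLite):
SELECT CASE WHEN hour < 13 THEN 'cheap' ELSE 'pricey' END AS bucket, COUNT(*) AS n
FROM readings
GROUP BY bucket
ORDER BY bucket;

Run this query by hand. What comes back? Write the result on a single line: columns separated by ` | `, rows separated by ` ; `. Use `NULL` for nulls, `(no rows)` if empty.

cheap | 5 ; pricey | 5

Bucket rows by hour < 13 → 'cheap' else 'pricey'; count each bucket.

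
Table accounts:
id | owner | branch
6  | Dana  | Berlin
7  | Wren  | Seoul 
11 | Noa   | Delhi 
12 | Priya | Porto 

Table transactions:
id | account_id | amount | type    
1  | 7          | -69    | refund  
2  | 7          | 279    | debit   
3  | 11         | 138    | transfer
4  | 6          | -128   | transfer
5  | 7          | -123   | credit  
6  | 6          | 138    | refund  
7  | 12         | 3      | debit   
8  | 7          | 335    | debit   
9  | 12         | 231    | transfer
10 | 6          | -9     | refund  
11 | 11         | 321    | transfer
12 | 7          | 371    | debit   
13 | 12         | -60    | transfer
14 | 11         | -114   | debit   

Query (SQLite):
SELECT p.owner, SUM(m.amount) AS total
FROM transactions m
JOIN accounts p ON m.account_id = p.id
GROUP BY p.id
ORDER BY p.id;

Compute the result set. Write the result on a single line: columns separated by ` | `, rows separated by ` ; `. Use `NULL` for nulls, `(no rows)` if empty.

Dana | 1 ; Wren | 793 ; Noa | 345 ; Priya | 174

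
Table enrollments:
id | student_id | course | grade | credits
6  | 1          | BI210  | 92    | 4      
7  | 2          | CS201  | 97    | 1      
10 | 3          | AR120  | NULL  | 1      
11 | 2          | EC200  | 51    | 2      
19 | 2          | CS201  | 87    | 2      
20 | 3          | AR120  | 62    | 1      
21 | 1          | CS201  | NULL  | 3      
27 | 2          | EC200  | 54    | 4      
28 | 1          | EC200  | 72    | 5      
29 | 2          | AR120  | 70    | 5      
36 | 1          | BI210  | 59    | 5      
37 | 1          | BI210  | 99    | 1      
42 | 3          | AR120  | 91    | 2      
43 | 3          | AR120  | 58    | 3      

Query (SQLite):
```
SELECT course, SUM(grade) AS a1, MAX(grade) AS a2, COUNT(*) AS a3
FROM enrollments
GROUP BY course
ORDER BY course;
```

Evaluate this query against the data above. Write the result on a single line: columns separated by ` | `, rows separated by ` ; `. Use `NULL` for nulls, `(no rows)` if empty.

AR120 | 281 | 91 | 5 ; BI210 | 250 | 99 | 3 ; CS201 | 184 | 97 | 3 ; EC200 | 177 | 72 | 3

Group enrollments by course.
Per group compute: SUM(grade), MAX(grade), COUNT(*).
  AR120: ids {10, 20, 29, 42, 43} → SUM(grade)=281, MAX(grade)=91, COUNT(*)=5
  BI210: ids {6, 36, 37} → SUM(grade)=250, MAX(grade)=99, COUNT(*)=3
  CS201: ids {7, 19, 21} → SUM(grade)=184, MAX(grade)=97, COUNT(*)=3
  EC200: ids {11, 27, 28} → SUM(grade)=177, MAX(grade)=72, COUNT(*)=3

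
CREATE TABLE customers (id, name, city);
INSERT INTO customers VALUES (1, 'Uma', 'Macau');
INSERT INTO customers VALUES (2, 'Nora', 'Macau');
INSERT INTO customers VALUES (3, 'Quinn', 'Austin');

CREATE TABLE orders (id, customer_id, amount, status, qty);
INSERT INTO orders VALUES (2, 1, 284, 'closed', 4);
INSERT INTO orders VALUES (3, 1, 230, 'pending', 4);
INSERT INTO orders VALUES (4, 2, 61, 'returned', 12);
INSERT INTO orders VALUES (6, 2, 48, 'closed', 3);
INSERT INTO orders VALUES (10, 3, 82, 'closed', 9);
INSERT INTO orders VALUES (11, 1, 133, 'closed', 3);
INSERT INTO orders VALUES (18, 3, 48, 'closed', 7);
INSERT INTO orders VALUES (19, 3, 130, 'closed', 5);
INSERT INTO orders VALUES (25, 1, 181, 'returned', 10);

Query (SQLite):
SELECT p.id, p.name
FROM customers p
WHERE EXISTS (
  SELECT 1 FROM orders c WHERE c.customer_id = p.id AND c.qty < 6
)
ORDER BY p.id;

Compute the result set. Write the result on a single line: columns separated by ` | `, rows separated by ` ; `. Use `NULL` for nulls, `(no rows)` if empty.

1 | Uma ; 2 | Nora ; 3 | Quinn

For each customers row, check whether any orders with matching customer_id has qty < 6.
Keep rows where that is true.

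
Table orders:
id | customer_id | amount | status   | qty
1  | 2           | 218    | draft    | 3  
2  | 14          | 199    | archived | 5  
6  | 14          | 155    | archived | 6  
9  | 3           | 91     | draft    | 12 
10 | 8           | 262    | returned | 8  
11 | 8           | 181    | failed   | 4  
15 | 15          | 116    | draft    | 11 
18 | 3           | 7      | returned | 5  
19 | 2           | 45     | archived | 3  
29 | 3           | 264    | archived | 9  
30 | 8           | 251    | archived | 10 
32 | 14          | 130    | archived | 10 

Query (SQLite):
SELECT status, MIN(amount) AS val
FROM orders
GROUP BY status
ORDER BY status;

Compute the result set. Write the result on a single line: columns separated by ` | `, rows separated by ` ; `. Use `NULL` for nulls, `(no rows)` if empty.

archived | 45 ; draft | 91 ; failed | 181 ; returned | 7

Partition orders by status; compute MIN(amount) within each group.
  archived: ids {2, 6, 19, 29, 30, 32} → MIN(amount)=45
  draft: ids {1, 9, 15} → MIN(amount)=91
  failed: ids {11} → MIN(amount)=181
  returned: ids {10, 18} → MIN(amount)=7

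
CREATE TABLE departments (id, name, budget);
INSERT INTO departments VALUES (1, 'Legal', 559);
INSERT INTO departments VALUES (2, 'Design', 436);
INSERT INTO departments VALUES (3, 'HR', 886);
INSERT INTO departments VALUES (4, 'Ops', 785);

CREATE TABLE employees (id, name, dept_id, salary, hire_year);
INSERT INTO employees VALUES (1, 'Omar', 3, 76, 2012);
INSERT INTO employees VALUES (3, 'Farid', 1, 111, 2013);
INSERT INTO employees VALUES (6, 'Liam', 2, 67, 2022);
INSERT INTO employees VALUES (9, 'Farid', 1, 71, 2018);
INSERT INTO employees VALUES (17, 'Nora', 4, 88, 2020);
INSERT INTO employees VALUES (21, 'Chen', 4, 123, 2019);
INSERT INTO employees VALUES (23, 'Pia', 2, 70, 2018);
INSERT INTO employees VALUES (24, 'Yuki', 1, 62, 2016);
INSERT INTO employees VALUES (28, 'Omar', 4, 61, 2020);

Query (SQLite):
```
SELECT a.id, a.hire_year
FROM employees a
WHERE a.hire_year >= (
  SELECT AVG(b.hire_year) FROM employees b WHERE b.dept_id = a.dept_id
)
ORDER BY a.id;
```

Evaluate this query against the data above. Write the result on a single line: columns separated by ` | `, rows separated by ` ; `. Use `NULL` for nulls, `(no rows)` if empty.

1 | 2012 ; 6 | 2022 ; 9 | 2018 ; 17 | 2020 ; 24 | 2016 ; 28 | 2020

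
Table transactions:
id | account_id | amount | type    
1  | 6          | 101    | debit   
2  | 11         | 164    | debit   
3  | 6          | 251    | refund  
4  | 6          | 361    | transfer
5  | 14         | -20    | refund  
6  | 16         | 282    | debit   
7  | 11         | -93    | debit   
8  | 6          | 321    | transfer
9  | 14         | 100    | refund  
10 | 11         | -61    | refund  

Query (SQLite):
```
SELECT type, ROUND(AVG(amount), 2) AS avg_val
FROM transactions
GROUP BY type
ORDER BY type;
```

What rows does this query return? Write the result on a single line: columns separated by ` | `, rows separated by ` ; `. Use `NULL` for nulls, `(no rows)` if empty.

debit | 113.5 ; refund | 67.5 ; transfer | 341

Partition transactions by type; compute ROUND(AVG(amount), 2) within each group.
  debit: ids {1, 2, 6, 7} → ROUND(AVG(amount), 2)=113.5
  refund: ids {3, 5, 9, 10} → ROUND(AVG(amount), 2)=67.5
  transfer: ids {4, 8} → ROUND(AVG(amount), 2)=341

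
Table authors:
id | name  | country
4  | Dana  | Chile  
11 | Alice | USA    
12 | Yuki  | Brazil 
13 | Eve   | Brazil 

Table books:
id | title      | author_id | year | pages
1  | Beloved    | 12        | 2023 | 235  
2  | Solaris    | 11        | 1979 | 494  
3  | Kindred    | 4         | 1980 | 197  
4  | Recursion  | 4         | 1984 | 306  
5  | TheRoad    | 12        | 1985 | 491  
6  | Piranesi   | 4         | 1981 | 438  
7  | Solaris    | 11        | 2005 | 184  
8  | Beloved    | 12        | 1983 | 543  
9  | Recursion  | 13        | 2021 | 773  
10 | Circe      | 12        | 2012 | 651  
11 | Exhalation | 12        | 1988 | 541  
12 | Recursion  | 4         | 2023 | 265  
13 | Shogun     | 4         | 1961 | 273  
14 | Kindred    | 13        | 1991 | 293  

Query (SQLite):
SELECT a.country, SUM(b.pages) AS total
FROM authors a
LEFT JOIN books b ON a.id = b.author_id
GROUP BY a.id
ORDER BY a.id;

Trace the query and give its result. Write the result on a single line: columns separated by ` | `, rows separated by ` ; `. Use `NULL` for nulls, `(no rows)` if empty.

LEFT JOIN keeps every authors row; unmatched ones get NULL for books columns.
Group by authors.id and compute SUM(b.pages). SUM over an all-NULL group is NULL.
  4: ids {3, 4, 6, 12, 13} → SUM(b.pages)=1479
  11: ids {2, 7} → SUM(b.pages)=678
  12: ids {1, 5, 8, 10, 11} → SUM(b.pages)=2461
  13: ids {9, 14} → SUM(b.pages)=1066

Chile | 1479 ; USA | 678 ; Brazil | 2461 ; Brazil | 1066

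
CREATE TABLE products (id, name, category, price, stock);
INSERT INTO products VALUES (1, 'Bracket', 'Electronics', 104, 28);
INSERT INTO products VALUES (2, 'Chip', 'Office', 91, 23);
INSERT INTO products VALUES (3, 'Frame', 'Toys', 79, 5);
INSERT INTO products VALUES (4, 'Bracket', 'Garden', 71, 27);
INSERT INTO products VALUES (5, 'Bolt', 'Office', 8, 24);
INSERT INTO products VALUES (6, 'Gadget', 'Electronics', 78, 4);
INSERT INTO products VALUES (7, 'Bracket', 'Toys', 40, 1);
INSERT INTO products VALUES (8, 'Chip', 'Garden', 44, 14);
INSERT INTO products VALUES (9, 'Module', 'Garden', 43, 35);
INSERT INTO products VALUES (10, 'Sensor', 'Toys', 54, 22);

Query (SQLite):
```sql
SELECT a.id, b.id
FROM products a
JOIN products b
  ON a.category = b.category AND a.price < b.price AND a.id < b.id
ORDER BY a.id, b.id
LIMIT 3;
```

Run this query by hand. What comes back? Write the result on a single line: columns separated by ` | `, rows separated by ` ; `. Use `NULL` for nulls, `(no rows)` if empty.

Pairs (a,b) with same category, a.price < b.price, a.id < b.id.
category groups: Electronics:{1,6} Garden:{4,8,9} Office:{2,5} Toys:{3,7,10}
Ordered by (a.id, b.id); first 3.

7 | 10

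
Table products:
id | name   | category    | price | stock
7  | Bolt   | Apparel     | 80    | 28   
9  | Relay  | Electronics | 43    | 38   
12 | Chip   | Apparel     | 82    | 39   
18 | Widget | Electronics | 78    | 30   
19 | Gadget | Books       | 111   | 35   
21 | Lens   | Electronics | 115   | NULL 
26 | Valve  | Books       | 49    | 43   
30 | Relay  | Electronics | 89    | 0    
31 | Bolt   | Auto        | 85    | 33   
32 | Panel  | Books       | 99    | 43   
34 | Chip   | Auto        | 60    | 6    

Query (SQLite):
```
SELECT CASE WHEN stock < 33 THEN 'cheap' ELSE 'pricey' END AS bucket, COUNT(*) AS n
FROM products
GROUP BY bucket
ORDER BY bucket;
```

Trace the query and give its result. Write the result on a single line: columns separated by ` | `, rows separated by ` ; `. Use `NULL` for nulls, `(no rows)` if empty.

cheap | 4 ; pricey | 7

Bucket rows by stock < 33 → 'cheap' else 'pricey'; count each bucket.
NULL < 33 is unknown, so NULL stock falls into ELSE → 'pricey'.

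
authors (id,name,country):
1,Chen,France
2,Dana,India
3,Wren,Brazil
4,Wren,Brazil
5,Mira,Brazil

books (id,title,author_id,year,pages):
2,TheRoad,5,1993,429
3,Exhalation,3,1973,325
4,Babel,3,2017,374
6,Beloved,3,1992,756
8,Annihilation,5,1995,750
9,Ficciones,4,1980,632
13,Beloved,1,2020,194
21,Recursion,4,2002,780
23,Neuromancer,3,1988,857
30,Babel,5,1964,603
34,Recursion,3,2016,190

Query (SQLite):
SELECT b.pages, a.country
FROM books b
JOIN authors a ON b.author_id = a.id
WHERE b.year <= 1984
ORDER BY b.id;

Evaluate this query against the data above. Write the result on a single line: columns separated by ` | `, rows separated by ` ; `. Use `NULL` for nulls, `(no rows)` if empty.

325 | Brazil ; 632 | Brazil ; 603 | Brazil

Each books row matches the authors row where author_id = authors.id.
Then keep rows with b.year <= 1984.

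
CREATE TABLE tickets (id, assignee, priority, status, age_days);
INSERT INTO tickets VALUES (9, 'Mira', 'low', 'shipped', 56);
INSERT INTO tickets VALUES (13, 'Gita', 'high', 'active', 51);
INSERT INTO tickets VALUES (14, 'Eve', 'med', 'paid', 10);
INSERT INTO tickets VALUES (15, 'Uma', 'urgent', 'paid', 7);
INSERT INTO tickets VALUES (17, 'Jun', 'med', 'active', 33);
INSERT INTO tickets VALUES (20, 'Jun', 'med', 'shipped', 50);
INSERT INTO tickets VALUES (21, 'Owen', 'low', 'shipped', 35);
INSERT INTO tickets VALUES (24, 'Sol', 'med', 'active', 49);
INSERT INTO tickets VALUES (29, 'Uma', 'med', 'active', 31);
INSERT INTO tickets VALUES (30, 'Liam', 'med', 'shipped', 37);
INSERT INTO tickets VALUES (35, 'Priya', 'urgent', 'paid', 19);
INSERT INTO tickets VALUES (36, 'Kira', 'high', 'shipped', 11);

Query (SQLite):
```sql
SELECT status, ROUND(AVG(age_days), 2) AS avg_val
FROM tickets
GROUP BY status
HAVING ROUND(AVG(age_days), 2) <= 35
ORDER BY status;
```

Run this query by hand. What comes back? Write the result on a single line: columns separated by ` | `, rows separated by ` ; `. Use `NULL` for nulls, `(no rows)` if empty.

paid | 12

Partition tickets by status; compute ROUND(AVG(age_days), 2) within each group.
HAVING: keep groups where ROUND(AVG(age_days), 2) <= 35.
  active: ids {13, 17, 24, 29} → ROUND(AVG(age_days), 2)=41
  paid: ids {14, 15, 35} → ROUND(AVG(age_days), 2)=12
  shipped: ids {9, 20, 21, 30, 36} → ROUND(AVG(age_days), 2)=37.8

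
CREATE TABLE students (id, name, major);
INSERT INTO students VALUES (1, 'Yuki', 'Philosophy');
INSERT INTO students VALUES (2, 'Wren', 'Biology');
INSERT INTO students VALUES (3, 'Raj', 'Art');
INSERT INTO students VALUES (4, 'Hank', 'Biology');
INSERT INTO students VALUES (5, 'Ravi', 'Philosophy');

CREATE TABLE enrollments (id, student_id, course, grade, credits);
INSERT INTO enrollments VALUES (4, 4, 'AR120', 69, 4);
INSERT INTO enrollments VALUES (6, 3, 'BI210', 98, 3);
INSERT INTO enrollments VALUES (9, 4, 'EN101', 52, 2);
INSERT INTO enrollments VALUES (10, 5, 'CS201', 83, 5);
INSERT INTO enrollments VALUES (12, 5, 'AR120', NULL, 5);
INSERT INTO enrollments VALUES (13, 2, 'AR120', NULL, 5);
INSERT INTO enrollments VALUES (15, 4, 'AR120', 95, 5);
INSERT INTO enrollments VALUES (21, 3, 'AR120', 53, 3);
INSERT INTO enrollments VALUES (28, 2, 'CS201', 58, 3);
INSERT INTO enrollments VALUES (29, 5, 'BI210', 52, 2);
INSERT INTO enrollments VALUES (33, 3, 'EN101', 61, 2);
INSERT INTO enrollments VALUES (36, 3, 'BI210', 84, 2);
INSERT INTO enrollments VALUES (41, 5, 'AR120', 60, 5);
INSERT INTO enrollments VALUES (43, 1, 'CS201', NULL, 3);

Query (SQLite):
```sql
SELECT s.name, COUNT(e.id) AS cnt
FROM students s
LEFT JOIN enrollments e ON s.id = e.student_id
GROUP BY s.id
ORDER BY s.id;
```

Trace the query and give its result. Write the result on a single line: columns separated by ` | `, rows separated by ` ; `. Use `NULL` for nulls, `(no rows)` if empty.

Yuki | 1 ; Wren | 2 ; Raj | 4 ; Hank | 3 ; Ravi | 4

LEFT JOIN keeps every students row; unmatched ones get NULL for enrollments columns.
Group by students.id and compute COUNT(e.id). COUNT(col) of an all-NULL group is 0.
  1: ids {43} → COUNT(e.id)=1
  2: ids {13, 28} → COUNT(e.id)=2
  3: ids {6, 21, 33, 36} → COUNT(e.id)=4
  4: ids {4, 9, 15} → COUNT(e.id)=3
  5: ids {10, 12, 29, 41} → COUNT(e.id)=4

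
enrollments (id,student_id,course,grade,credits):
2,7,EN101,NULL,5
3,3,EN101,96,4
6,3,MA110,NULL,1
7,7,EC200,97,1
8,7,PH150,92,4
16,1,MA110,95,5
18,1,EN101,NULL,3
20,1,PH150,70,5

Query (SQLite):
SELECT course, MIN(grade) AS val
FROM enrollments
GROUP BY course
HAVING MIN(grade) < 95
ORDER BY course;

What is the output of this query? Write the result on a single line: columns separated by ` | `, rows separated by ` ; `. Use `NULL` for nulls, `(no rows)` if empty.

Partition enrollments by course; compute MIN(grade) within each group.
HAVING: keep groups where MIN(grade) < 95.
  EC200: ids {7} → MIN(grade)=97
  EN101: ids {2, 3, 18} → MIN(grade)=96
  MA110: ids {6, 16} → MIN(grade)=95
  PH150: ids {8, 20} → MIN(grade)=70

PH150 | 70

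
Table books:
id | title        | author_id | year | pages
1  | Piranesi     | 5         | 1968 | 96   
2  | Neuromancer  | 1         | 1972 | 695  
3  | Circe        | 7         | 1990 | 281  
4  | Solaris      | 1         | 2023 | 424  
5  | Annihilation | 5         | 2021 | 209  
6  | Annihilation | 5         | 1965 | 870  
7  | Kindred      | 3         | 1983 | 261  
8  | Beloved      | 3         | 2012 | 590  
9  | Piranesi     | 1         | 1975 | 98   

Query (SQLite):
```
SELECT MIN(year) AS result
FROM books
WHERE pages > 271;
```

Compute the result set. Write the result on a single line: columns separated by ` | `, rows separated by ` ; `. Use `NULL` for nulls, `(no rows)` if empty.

Rows where pages > 271 → year values: [1972, 1990, 2023, 1965, 2012].
MIN of non-NULL values = 1965.

1965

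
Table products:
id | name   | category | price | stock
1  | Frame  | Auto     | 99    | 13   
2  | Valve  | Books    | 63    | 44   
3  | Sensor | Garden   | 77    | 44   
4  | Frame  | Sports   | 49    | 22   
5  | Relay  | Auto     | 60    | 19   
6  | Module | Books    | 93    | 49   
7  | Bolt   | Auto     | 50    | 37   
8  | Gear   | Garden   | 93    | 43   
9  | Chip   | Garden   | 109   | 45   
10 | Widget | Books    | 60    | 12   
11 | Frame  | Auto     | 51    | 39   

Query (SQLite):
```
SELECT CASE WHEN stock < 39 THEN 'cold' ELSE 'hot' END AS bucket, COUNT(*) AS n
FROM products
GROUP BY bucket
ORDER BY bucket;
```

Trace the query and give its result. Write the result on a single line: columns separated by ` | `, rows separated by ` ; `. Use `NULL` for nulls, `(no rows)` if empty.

cold | 5 ; hot | 6

Bucket rows by stock < 39 → 'cold' else 'hot'; count each bucket.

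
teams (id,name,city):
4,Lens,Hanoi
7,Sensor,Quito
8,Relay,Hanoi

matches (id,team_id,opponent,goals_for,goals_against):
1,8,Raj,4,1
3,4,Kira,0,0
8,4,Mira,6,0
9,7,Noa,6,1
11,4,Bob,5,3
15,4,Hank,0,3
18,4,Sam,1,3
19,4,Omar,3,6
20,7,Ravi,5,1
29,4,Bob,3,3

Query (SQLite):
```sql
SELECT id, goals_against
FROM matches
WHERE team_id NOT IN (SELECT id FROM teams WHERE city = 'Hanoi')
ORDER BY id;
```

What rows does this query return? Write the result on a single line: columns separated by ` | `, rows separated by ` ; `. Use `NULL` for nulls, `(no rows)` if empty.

Inner query: teams.id where city = 'Hanoi'.
Outer: keep matches rows whose team_id is not in that set.
Inner query → {4, 8}

9 | 1 ; 20 | 1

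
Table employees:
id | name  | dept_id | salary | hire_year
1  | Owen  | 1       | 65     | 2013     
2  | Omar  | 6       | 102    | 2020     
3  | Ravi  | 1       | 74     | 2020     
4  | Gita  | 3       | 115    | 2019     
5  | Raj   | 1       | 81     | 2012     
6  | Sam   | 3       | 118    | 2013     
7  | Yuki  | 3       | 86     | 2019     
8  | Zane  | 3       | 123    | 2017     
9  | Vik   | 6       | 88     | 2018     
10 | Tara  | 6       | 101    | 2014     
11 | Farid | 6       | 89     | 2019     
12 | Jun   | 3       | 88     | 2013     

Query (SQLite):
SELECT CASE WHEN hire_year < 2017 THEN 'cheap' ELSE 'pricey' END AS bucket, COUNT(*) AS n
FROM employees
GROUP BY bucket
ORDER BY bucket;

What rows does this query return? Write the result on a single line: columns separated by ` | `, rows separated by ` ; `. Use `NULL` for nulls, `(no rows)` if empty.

Bucket rows by hire_year < 2017 → 'cheap' else 'pricey'; count each bucket.

cheap | 5 ; pricey | 7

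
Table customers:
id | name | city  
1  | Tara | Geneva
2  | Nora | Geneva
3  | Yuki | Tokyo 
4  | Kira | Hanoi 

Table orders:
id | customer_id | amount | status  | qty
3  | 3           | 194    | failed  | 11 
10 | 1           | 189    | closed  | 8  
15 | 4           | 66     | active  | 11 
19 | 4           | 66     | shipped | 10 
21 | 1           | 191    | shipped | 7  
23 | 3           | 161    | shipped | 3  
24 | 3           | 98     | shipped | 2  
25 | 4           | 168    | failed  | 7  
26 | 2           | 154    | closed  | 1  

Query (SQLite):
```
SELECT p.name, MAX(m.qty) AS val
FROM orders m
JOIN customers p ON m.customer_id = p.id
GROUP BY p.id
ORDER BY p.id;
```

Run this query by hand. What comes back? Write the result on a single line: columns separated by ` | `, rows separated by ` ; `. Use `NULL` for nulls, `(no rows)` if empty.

Tara | 8 ; Nora | 1 ; Yuki | 11 ; Kira | 11

Join each orders row to its customers via customer_id.
Group joined rows by customers.id; compute MAX(m.qty) per group.
  1: ids {10, 21} → MAX(m.qty)=8
  2: ids {26} → MAX(m.qty)=1
  3: ids {3, 23, 24} → MAX(m.qty)=11
  4: ids {15, 19, 25} → MAX(m.qty)=11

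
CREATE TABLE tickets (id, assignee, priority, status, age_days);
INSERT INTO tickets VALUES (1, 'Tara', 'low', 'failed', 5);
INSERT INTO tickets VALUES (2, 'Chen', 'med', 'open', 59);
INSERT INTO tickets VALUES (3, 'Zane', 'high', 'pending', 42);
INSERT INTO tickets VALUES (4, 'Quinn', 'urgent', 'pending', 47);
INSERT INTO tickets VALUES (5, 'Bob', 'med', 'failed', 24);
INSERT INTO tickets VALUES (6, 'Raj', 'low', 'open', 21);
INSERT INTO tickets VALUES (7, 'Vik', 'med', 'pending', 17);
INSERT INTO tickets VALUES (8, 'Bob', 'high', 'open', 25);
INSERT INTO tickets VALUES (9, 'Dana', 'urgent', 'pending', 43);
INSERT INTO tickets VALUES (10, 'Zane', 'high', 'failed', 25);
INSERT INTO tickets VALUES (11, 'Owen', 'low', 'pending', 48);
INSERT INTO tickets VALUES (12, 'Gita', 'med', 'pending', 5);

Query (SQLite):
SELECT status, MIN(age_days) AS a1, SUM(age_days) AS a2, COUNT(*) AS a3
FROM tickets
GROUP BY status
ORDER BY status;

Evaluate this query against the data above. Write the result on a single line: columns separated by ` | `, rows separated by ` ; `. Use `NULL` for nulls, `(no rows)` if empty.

Group tickets by status.
Per group compute: MIN(age_days), SUM(age_days), COUNT(*).
  failed: ids {1, 5, 10} → MIN(age_days)=5, SUM(age_days)=54, COUNT(*)=3
  open: ids {2, 6, 8} → MIN(age_days)=21, SUM(age_days)=105, COUNT(*)=3
  pending: ids {3, 4, 7, 9, 11, 12} → MIN(age_days)=5, SUM(age_days)=202, COUNT(*)=6

failed | 5 | 54 | 3 ; open | 21 | 105 | 3 ; pending | 5 | 202 | 6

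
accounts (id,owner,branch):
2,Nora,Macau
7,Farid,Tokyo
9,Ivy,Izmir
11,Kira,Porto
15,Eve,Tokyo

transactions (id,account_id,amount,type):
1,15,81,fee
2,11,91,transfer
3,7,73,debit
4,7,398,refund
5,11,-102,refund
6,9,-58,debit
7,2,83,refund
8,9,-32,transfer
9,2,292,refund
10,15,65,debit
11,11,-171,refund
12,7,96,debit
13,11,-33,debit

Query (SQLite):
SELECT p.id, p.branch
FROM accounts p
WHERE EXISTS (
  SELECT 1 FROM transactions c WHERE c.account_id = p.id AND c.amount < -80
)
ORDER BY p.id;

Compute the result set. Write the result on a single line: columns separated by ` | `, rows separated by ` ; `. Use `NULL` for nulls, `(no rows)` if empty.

11 | Porto

For each accounts row, check whether any transactions with matching account_id has amount < -80.
Keep rows where that is true.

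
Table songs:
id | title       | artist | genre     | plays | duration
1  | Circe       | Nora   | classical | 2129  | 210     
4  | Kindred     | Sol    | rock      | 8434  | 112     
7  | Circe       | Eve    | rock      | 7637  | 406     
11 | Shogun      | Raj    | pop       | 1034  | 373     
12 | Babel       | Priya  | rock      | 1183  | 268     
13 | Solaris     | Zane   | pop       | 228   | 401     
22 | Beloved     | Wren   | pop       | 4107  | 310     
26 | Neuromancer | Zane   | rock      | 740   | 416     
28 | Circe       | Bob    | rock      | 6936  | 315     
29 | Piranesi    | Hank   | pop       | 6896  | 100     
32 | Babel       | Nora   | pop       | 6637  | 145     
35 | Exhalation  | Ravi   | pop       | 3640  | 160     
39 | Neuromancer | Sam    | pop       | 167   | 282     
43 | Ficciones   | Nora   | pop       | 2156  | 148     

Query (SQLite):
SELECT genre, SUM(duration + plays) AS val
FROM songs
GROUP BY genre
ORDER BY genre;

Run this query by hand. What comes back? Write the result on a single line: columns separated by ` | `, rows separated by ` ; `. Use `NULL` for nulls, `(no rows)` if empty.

For each row compute duration + plays.
Group by genre; take SUM of the expression per group.
  classical: ids {1} → SUM(duration + plays)=2339
  pop: ids {11, 13, 22, 29, 32, 35, 39, 43} → SUM(duration + plays)=26784
  rock: ids {4, 7, 12, 26, 28} → SUM(duration + plays)=26447

classical | 2339 ; pop | 26784 ; rock | 26447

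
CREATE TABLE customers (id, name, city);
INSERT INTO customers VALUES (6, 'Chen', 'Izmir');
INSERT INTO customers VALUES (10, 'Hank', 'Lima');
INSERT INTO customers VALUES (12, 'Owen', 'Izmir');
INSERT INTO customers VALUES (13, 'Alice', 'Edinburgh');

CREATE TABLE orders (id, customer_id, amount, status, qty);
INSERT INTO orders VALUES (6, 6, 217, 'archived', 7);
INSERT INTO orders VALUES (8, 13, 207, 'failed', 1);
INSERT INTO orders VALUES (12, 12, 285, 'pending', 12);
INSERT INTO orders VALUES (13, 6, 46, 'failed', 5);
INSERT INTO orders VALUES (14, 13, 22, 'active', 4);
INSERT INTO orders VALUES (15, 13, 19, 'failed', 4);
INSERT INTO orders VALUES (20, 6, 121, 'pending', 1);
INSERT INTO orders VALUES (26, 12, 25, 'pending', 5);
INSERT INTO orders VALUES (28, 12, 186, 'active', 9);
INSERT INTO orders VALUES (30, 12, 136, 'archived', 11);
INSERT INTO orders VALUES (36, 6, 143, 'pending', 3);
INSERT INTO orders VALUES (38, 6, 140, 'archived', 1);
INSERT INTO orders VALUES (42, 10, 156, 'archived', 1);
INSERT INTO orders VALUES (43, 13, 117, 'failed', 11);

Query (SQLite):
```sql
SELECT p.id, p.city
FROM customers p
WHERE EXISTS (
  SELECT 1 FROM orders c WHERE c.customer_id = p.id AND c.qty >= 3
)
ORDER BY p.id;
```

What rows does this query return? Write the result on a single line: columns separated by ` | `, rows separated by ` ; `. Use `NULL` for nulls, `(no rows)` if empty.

For each customers row, check whether any orders with matching customer_id has qty >= 3.
Keep rows where that is true.

6 | Izmir ; 12 | Izmir ; 13 | Edinburgh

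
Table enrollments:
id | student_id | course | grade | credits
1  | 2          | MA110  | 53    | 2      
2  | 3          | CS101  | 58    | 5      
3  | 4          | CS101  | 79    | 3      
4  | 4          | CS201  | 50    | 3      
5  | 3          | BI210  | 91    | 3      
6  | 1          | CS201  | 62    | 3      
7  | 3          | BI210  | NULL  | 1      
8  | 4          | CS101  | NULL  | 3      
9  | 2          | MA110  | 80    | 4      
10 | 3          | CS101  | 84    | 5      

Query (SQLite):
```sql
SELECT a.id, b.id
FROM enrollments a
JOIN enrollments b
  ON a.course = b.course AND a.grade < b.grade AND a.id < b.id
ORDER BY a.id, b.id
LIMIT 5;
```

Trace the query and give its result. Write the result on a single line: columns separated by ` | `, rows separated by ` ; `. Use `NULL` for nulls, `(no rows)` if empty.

Pairs (a,b) with same course, a.grade < b.grade, a.id < b.id.
course groups: BI210:{5,7} CS101:{2,3,8,10} CS201:{4,6} MA110:{1,9}
Ordered by (a.id, b.id); first 5.

1 | 9 ; 2 | 3 ; 2 | 10 ; 3 | 10 ; 4 | 6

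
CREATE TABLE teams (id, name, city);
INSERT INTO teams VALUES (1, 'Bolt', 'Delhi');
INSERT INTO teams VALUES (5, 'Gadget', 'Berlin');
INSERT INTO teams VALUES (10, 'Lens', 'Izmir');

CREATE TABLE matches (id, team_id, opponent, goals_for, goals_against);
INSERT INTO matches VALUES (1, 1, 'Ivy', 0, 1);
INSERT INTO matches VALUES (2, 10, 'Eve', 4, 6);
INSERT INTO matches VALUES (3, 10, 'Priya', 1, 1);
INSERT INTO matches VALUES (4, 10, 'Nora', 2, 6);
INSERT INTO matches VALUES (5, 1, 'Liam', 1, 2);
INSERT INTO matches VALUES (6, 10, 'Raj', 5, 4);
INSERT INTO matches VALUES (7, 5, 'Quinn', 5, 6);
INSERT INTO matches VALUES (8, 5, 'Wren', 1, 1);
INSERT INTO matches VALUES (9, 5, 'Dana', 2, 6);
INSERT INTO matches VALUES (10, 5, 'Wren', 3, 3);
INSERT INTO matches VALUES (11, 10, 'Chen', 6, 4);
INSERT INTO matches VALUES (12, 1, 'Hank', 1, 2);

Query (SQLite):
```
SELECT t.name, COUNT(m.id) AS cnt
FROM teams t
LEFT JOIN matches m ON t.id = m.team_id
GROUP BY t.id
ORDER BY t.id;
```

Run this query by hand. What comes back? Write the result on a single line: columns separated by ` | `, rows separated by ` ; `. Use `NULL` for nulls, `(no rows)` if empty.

LEFT JOIN keeps every teams row; unmatched ones get NULL for matches columns.
Group by teams.id and compute COUNT(m.id). COUNT(col) of an all-NULL group is 0.
  1: ids {1, 5, 12} → COUNT(m.id)=3
  5: ids {7, 8, 9, 10} → COUNT(m.id)=4
  10: ids {2, 3, 4, 6, 11} → COUNT(m.id)=5

Bolt | 3 ; Gadget | 4 ; Lens | 5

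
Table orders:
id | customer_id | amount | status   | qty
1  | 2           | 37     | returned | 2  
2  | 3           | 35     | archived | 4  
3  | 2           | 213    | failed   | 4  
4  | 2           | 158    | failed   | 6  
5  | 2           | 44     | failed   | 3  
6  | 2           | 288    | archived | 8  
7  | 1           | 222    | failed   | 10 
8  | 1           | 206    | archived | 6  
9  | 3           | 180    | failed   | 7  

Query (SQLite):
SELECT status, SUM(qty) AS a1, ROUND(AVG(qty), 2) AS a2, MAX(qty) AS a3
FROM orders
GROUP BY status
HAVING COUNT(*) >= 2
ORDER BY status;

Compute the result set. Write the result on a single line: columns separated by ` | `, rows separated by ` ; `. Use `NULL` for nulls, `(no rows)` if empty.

Group orders by status.
Per group compute: SUM(qty), ROUND(AVG(qty), 2), MAX(qty).
HAVING: drop groups with fewer than 2 rows.
  archived: ids {2, 6, 8} → SUM(qty)=18, ROUND(AVG(qty), 2)=6, MAX(qty)=8
  failed: ids {3, 4, 5, 7, 9} → SUM(qty)=30, ROUND(AVG(qty), 2)=6, MAX(qty)=10
  returned: ids {1} → SUM(qty)=2, ROUND(AVG(qty), 2)=2, MAX(qty)=2

archived | 18 | 6 | 8 ; failed | 30 | 6 | 10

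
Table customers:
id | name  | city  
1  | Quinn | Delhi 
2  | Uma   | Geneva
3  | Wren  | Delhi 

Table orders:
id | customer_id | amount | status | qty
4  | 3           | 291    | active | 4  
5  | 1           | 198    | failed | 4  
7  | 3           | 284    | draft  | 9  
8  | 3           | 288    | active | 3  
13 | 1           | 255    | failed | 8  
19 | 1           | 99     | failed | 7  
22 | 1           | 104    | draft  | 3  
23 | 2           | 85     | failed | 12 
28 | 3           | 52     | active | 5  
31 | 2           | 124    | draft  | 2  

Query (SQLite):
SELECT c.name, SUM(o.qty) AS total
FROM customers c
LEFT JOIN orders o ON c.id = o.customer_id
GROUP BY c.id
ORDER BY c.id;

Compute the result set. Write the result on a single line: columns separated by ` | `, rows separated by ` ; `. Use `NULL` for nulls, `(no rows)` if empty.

Quinn | 22 ; Uma | 14 ; Wren | 21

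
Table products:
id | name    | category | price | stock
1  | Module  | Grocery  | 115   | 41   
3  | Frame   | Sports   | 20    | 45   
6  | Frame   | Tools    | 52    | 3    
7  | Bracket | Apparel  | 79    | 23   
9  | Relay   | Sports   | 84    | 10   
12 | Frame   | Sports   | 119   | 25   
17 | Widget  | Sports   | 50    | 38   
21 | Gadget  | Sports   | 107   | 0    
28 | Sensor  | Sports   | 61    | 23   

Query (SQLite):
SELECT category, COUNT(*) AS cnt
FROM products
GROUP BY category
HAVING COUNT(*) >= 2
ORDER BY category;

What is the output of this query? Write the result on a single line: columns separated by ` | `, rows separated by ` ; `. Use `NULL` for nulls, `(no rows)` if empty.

Partition products by category; compute COUNT(*) within each group.
HAVING: keep groups with count ≥ 2.
  Apparel: ids {7} → COUNT(*)=1
  Grocery: ids {1} → COUNT(*)=1
  Sports: ids {3, 9, 12, 17, 21, 28} → COUNT(*)=6
  Tools: ids {6} → COUNT(*)=1

Sports | 6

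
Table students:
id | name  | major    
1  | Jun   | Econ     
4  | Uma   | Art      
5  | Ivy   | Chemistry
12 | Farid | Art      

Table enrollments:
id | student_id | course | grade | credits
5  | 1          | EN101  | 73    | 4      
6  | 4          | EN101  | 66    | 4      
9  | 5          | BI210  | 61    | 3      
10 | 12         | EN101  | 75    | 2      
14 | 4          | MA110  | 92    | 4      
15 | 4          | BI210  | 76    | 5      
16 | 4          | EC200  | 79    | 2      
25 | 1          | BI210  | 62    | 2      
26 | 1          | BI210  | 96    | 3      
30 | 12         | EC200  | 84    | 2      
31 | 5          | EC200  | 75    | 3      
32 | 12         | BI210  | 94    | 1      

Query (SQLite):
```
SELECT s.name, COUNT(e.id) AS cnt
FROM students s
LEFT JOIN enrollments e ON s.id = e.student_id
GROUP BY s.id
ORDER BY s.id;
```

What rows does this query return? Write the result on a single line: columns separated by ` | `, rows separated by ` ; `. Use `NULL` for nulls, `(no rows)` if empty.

LEFT JOIN keeps every students row; unmatched ones get NULL for enrollments columns.
Group by students.id and compute COUNT(e.id). COUNT(col) of an all-NULL group is 0.
  1: ids {5, 25, 26} → COUNT(e.id)=3
  4: ids {6, 14, 15, 16} → COUNT(e.id)=4
  5: ids {9, 31} → COUNT(e.id)=2
  12: ids {10, 30, 32} → COUNT(e.id)=3

Jun | 3 ; Uma | 4 ; Ivy | 2 ; Farid | 3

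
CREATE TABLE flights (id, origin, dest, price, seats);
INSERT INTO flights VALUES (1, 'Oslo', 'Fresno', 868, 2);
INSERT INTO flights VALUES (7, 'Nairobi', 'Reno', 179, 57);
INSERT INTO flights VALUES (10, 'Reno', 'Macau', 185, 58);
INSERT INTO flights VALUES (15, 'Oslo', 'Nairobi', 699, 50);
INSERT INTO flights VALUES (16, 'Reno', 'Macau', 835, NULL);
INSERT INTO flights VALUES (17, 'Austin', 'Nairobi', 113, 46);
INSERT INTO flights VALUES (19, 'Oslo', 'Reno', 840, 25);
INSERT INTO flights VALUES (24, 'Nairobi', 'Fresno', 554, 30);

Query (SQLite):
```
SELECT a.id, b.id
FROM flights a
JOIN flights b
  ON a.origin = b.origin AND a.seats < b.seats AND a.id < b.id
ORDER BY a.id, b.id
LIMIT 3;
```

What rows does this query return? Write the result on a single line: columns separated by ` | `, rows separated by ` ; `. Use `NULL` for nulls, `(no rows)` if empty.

Pairs (a,b) with same origin, a.seats < b.seats, a.id < b.id.
origin groups: Austin:{17} Nairobi:{7,24} Oslo:{1,15,19} Reno:{10,16}
Ordered by (a.id, b.id); first 3.

1 | 15 ; 1 | 19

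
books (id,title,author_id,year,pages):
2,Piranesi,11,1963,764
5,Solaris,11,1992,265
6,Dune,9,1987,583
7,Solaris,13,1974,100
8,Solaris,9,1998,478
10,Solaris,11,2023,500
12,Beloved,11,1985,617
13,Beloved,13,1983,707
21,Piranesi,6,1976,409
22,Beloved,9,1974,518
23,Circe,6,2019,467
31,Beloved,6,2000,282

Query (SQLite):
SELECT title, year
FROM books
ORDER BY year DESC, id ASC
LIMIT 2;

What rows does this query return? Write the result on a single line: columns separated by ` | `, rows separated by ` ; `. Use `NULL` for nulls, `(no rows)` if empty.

Solaris | 2023 ; Circe | 2019

Sort by year desc, tiebreak id asc: (2023, id=10), (2019, id=23), (2000, id=31), (1998, id=8), (1992, id=5) …. Take first 2.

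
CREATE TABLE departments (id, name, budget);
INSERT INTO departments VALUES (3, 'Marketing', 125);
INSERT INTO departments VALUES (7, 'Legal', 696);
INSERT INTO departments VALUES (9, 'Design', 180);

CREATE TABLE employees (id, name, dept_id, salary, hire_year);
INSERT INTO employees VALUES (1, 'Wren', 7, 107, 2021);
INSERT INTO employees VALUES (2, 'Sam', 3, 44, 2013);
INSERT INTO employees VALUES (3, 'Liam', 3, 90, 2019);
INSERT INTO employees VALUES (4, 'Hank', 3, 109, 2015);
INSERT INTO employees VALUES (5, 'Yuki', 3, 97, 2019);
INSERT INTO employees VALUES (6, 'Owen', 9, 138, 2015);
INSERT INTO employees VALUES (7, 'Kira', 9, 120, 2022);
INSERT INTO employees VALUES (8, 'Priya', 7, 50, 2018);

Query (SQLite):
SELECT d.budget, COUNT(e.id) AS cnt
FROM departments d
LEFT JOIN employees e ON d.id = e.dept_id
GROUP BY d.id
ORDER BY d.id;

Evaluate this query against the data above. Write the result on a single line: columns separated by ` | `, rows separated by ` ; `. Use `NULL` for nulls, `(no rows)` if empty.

LEFT JOIN keeps every departments row; unmatched ones get NULL for employees columns.
Group by departments.id and compute COUNT(e.id). COUNT(col) of an all-NULL group is 0.
  3: ids {2, 3, 4, 5} → COUNT(e.id)=4
  7: ids {1, 8} → COUNT(e.id)=2
  9: ids {6, 7} → COUNT(e.id)=2

125 | 4 ; 696 | 2 ; 180 | 2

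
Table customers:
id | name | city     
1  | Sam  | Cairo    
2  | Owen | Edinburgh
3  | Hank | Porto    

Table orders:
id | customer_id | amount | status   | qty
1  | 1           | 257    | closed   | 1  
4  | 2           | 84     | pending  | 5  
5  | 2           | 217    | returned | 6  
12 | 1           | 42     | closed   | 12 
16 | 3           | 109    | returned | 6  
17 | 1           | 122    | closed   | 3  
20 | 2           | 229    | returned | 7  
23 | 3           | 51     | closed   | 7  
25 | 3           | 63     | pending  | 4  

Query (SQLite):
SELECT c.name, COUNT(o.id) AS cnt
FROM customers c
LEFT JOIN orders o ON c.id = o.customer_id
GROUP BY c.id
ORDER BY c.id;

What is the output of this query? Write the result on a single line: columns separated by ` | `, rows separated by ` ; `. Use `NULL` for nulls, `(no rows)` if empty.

LEFT JOIN keeps every customers row; unmatched ones get NULL for orders columns.
Group by customers.id and compute COUNT(o.id). COUNT(col) of an all-NULL group is 0.
  1: ids {1, 12, 17} → COUNT(o.id)=3
  2: ids {4, 5, 20} → COUNT(o.id)=3
  3: ids {16, 23, 25} → COUNT(o.id)=3

Sam | 3 ; Owen | 3 ; Hank | 3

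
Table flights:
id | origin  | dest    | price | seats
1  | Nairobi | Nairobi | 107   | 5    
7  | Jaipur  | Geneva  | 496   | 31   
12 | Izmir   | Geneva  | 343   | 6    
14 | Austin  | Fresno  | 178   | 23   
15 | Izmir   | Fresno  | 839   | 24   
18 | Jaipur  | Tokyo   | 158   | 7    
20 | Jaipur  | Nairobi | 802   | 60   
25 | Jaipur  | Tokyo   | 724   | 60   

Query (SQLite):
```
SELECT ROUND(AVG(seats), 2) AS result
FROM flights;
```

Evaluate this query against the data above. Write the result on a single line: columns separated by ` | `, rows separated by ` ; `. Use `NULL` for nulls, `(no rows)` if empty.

27

All seats values: [5, 31, 6, 23, 24, 7, 60, 60].
AVG = 216 / 8 (rounded to 2 dp).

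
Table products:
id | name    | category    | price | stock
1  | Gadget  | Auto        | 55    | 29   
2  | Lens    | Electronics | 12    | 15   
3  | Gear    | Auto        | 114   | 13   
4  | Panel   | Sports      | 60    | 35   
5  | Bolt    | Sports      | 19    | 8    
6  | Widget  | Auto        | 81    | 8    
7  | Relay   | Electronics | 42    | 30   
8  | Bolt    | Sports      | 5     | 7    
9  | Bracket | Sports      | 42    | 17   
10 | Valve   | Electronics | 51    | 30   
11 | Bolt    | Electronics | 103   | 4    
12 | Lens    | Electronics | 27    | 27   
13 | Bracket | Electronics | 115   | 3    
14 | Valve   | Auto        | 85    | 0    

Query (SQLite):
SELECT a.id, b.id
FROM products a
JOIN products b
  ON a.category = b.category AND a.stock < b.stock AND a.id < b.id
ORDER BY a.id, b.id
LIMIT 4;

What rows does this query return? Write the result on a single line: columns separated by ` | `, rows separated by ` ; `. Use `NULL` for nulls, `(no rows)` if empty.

Pairs (a,b) with same category, a.stock < b.stock, a.id < b.id.
category groups: Auto:{1,3,6,14} Electronics:{2,7,10,11,12,13} Sports:{4,5,8,9}
Ordered by (a.id, b.id); first 4.

2 | 7 ; 2 | 10 ; 2 | 12 ; 5 | 9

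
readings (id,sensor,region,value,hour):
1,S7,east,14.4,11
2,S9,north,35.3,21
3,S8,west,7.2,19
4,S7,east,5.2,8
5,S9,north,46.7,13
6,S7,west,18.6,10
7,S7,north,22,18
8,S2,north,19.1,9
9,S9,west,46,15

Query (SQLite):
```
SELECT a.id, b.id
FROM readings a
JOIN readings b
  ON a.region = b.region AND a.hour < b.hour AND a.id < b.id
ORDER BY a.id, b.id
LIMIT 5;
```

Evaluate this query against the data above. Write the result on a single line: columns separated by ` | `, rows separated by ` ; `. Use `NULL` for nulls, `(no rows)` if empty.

Pairs (a,b) with same region, a.hour < b.hour, a.id < b.id.
region groups: east:{1,4} north:{2,5,7,8} west:{3,6,9}
Ordered by (a.id, b.id); first 5.

5 | 7 ; 6 | 9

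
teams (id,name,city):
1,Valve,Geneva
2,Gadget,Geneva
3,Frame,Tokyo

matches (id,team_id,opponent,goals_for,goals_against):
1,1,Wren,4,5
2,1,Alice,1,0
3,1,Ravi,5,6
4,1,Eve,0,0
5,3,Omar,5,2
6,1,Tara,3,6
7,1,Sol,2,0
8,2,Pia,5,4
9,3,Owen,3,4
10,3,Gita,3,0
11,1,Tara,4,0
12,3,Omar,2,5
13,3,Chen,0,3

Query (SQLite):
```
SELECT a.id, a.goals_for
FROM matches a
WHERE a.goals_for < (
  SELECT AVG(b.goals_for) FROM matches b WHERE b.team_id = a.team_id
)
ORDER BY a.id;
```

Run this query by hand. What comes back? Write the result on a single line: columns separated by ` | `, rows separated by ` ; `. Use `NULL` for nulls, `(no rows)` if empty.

2 | 1 ; 4 | 0 ; 7 | 2 ; 12 | 2 ; 13 | 0

For each matches row a, compute AVG(goals_for) over rows sharing a.team_id.
Keep row a if a.goals_for < that per-group AVG.
  team_id=1: AVG(goals_for) = 2.714286
  team_id=2: AVG(goals_for) = 5.0
  team_id=3: AVG(goals_for) = 2.6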